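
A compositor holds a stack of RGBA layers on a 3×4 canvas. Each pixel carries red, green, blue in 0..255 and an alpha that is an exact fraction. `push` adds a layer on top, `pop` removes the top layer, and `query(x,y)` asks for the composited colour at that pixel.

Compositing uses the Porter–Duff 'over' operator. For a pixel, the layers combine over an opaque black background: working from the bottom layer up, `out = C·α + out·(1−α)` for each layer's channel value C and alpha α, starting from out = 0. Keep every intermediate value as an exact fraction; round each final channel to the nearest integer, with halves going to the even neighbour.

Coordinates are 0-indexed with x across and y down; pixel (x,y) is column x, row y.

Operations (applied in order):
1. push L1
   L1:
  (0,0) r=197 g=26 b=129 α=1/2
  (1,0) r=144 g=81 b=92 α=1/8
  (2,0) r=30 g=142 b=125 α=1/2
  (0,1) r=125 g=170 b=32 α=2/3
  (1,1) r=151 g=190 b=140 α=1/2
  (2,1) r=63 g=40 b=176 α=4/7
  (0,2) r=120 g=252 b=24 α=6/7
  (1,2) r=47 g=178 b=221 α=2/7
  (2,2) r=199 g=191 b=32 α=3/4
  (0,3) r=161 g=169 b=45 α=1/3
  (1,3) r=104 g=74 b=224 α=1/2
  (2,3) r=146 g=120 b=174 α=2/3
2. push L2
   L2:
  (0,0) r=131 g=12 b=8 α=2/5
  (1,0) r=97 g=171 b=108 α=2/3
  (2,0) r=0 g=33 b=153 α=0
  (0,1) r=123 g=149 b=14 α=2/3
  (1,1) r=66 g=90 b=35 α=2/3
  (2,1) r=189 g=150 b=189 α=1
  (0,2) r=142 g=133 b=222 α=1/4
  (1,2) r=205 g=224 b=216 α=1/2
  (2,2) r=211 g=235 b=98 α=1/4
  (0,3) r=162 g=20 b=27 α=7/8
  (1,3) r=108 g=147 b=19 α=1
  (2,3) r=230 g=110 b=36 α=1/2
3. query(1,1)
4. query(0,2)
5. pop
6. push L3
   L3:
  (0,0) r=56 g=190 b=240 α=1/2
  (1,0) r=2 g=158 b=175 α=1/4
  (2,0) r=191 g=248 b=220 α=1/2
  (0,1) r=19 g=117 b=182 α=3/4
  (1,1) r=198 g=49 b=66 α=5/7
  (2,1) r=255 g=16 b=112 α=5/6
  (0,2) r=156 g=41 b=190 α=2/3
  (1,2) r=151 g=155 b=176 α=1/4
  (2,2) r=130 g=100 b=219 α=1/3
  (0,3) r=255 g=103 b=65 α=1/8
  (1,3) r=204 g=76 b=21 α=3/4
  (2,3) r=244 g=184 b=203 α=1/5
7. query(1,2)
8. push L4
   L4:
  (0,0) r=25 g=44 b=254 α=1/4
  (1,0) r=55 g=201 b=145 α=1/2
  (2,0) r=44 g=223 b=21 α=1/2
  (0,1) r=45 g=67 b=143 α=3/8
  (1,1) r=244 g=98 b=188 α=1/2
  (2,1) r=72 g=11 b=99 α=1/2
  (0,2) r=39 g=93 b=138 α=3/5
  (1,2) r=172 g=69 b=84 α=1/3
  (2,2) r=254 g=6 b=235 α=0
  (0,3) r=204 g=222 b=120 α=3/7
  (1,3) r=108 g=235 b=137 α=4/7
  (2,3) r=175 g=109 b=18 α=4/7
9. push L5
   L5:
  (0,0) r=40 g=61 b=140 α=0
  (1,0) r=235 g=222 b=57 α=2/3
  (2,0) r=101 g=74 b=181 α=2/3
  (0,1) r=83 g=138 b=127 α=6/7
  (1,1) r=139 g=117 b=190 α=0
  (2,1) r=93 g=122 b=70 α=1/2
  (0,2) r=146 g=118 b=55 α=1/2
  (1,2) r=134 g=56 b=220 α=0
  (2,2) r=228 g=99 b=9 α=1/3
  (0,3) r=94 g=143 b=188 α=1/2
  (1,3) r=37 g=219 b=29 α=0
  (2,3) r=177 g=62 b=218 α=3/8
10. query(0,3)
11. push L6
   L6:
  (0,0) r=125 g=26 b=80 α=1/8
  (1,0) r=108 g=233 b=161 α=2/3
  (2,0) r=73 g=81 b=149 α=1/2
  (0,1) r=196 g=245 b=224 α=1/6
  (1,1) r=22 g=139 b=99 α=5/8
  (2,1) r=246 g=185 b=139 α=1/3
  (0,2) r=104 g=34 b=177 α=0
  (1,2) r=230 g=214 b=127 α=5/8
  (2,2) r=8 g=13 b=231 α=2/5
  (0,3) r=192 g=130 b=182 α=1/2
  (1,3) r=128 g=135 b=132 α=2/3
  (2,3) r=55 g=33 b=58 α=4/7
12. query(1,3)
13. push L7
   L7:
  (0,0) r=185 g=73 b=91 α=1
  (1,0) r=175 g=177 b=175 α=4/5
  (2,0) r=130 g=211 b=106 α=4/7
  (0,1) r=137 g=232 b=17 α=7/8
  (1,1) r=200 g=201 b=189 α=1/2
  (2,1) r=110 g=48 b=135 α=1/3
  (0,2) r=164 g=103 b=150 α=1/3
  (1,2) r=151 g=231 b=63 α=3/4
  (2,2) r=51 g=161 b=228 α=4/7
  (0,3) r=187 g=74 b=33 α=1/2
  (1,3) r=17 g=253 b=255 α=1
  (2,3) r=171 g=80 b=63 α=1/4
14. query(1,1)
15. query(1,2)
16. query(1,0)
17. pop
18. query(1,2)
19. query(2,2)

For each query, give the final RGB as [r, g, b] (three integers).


(1,1) stack=L1,L2; from [0,0,0]:
+L1 (α=1/2) → [151/2, 95, 70]
+L2 (α=2/3) → [415/6, 275/3, 140/3]
→ [69, 92, 47]

(0,2) stack=L1,L2; from [0,0,0]:
+L1 (α=6/7) → [720/7, 216, 144/7]
+L2 (α=1/4) → [1577/14, 781/4, 993/14]
rounded: [113, 195, 71]

(1,2) stack=L1,L3; from [0,0,0]:
L1 α=2/7: [94/7, 356/7, 442/7]
L3 α=1/4: [1339/28, 2153/28, 1279/14]
→ [48, 77, 91]

query (0,3) [L1,L3,L4,L5] — begin 0,0,0
+L1 (α=1/3) → [161/3, 169/3, 15]
+L3 (α=1/8) → [473/6, 373/6, 85/4]
+L4 (α=3/7) → [2782/21, 392/3, 445/7]
+L5 (α=1/2) → [2378/21, 821/6, 1761/14]
= [113, 137, 126]

at x=1,y=3 over L1,L3,L4,L5,L6:
after L1 α=1/2: [52, 37, 112]
after L3 α=3/4: [166, 265/4, 175/4]
after L4 α=4/7: [930/7, 4555/28, 2717/28]
after L5 α=0: [930/7, 4555/28, 2717/28]
after L6 α=2/3: [2722/21, 12115/84, 10109/84]
rounded: [130, 144, 120]

query (1,1) [L1,L3,L4,L5,L6,L7] — begin 0,0,0
L1 α=1/2: [151/2, 95, 70]
L3 α=5/7: [163, 435/7, 470/7]
L4 α=1/2: [407/2, 1121/14, 893/7]
L5 α=0: [407/2, 1121/14, 893/7]
L6 α=5/8: [1441/16, 13093/112, 768/7]
L7 α=1/2: [4641/32, 35605/224, 2091/14]
rounded: [145, 159, 149]

at x=1,y=2 over L1,L3,L4,L5,L6,L7:
+L1 (α=2/7) → [94/7, 356/7, 442/7]
+L3 (α=1/4) → [1339/28, 2153/28, 1279/14]
+L4 (α=1/3) → [1249/14, 3119/42, 1867/21]
+L5 (α=0) → [1249/14, 3119/42, 1867/21]
+L6 (α=5/8) → [19847/112, 18099/112, 789/7]
+L7 (α=3/4) → [70583/448, 95715/448, 528/7]
→ [158, 214, 75]

(1,0) stack=L1,L3,L4,L5,L6,L7; from [0,0,0]:
+L1 (α=1/8) → [18, 81/8, 23/2]
+L3 (α=1/4) → [14, 1507/32, 419/8]
+L4 (α=1/2) → [69/2, 7939/64, 1579/16]
+L5 (α=2/3) → [1009/6, 36355/192, 3403/48]
+L6 (α=2/3) → [2305/18, 125827/576, 18859/144]
+L7 (α=4/5) → [2981/18, 106727/576, 119659/720]
rounded: [166, 185, 166]

query (1,2) [L1,L3,L4,L5,L6] — begin 0,0,0
after L1 α=2/7: [94/7, 356/7, 442/7]
after L3 α=1/4: [1339/28, 2153/28, 1279/14]
after L4 α=1/3: [1249/14, 3119/42, 1867/21]
after L5 α=0: [1249/14, 3119/42, 1867/21]
after L6 α=5/8: [19847/112, 18099/112, 789/7]
→ [177, 162, 113]

(2,2) stack=L1,L3,L4,L5,L6; from [0,0,0]:
+L1 (α=3/4) → [597/4, 573/4, 24]
+L3 (α=1/3) → [857/6, 773/6, 89]
+L4 (α=0) → [857/6, 773/6, 89]
+L5 (α=1/3) → [1541/9, 1070/9, 187/3]
+L6 (α=2/5) → [1589/15, 1148/15, 649/5]
rounded: [106, 77, 130]


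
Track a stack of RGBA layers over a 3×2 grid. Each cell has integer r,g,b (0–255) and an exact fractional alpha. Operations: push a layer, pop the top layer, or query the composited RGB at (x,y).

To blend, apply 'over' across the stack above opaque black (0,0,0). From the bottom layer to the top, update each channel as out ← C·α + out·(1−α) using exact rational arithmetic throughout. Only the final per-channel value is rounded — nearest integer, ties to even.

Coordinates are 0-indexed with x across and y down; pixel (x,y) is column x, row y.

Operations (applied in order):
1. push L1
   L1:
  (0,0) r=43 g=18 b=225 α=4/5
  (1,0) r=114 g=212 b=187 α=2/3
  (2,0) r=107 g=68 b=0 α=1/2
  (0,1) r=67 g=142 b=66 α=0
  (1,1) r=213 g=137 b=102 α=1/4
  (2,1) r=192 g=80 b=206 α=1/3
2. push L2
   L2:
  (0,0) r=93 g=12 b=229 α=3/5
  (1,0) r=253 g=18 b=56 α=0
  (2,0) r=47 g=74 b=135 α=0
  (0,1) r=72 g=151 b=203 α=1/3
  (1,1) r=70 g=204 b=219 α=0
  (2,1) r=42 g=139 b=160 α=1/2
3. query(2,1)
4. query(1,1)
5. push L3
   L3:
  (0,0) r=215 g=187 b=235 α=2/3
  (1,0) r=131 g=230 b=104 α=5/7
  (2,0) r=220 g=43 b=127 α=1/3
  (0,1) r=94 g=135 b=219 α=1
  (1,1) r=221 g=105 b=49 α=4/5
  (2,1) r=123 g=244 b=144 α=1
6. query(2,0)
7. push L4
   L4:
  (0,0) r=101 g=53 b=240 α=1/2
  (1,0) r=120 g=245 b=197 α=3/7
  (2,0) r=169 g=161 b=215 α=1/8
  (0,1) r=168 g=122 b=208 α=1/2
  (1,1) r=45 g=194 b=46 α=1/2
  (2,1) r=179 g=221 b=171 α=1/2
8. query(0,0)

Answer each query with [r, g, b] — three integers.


at x=2,y=1 over L1,L2:
after L1 α=1/3: [64, 80/3, 206/3]
after L2 α=1/2: [53, 497/6, 343/3]
= [53, 83, 114]

query (1,1) [L1,L2] — begin 0,0,0
L1 α=1/4: [213/4, 137/4, 51/2]
L2 α=0: [213/4, 137/4, 51/2]
rounded: [53, 34, 26]

query (2,0) [L1,L2,L3] — begin 0,0,0
L1 α=1/2: [107/2, 34, 0]
L2 α=0: [107/2, 34, 0]
L3 α=1/3: [109, 37, 127/3]
= [109, 37, 42]

(0,0) stack=L1,L2,L3,L4; from [0,0,0]:
L1 α=4/5: [172/5, 72/5, 180]
L2 α=3/5: [1739/25, 324/25, 1047/5]
L3 α=2/3: [4163/25, 9674/75, 3397/15]
L4 α=1/2: [3344/25, 13649/150, 6997/30]
= [134, 91, 233]


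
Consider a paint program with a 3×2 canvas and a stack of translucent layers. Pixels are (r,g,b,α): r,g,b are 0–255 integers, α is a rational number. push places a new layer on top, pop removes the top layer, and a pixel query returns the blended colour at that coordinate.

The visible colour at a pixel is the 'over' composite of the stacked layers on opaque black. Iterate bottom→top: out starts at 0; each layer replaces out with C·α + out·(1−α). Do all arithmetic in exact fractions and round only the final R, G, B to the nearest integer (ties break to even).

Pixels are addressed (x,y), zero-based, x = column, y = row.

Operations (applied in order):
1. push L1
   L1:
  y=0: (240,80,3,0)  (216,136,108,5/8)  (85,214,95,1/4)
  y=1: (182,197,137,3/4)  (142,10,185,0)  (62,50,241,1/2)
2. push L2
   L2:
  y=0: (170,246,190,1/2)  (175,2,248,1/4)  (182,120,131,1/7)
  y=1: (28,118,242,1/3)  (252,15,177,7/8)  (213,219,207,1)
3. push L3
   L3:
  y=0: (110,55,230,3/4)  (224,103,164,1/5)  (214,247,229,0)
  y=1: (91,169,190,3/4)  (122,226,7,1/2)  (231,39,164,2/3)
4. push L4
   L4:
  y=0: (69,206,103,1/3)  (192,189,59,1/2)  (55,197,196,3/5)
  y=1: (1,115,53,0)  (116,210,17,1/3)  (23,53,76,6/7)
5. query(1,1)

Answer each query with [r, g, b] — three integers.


query (1,1) [L1,L2,L3,L4] — begin 0,0,0
L1 α=0: [0, 0, 0]
L2 α=7/8: [441/2, 105/8, 1239/8]
L3 α=1/2: [685/4, 1913/16, 1295/16]
L4 α=1/3: [917/6, 3593/24, 477/8]
→ [153, 150, 60]


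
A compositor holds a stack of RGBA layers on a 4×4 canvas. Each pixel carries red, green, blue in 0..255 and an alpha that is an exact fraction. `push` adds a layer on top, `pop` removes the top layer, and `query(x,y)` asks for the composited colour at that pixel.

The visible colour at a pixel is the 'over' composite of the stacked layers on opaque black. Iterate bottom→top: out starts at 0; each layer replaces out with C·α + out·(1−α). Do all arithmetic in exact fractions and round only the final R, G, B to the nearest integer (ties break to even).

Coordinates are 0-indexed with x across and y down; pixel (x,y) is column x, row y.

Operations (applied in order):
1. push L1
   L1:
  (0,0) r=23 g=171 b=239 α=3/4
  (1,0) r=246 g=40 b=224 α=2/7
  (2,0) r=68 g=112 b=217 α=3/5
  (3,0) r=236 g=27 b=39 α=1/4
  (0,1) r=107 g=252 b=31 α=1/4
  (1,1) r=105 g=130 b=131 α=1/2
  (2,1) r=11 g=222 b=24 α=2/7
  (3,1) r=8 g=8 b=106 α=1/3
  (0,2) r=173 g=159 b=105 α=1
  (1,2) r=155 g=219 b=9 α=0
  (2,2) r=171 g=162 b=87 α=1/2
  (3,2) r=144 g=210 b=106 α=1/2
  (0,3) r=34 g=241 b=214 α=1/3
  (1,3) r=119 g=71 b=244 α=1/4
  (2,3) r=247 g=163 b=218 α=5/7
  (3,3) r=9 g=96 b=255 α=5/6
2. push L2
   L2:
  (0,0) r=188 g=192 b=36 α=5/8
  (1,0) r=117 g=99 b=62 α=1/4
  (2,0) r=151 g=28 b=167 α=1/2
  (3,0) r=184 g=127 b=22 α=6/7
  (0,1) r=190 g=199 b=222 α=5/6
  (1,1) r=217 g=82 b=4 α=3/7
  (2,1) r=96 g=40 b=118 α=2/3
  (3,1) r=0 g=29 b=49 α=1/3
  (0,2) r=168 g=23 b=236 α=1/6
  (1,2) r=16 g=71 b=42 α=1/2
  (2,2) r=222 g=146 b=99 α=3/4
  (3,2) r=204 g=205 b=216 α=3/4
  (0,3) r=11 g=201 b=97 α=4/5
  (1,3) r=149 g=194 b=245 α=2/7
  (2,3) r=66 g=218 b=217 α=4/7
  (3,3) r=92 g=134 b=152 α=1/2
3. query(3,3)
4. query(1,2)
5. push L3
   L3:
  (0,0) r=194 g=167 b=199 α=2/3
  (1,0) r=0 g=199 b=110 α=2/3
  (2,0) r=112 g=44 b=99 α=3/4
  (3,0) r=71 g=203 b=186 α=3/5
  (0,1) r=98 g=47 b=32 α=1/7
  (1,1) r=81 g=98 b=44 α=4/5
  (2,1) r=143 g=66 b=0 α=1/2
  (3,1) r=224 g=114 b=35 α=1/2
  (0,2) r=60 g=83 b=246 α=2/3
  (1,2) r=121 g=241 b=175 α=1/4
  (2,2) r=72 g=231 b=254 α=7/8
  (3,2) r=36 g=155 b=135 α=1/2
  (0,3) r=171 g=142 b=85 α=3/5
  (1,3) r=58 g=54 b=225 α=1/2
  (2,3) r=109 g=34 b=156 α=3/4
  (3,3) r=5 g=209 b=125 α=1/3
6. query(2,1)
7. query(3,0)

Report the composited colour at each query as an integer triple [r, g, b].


at x=3,y=3 over L1,L2:
+L1 (α=5/6) → [15/2, 80, 425/2]
+L2 (α=1/2) → [199/4, 107, 729/4]
= [50, 107, 182]

query (1,2) [L1,L2] — begin 0,0,0
after L1 α=0: [0, 0, 0]
after L2 α=1/2: [8, 71/2, 21]
rounded: [8, 36, 21]

at x=2,y=1 over L1,L2,L3:
after L1 α=2/7: [22/7, 444/7, 48/7]
after L2 α=2/3: [1366/21, 1004/21, 1700/21]
after L3 α=1/2: [4369/42, 1195/21, 850/21]
= [104, 57, 40]

query (3,0) [L1,L2,L3] — begin 0,0,0
+L1 (α=1/4) → [59, 27/4, 39/4]
+L2 (α=6/7) → [1163/7, 3075/28, 81/4]
+L3 (α=3/5) → [3817/35, 11601/70, 1197/10]
= [109, 166, 120]


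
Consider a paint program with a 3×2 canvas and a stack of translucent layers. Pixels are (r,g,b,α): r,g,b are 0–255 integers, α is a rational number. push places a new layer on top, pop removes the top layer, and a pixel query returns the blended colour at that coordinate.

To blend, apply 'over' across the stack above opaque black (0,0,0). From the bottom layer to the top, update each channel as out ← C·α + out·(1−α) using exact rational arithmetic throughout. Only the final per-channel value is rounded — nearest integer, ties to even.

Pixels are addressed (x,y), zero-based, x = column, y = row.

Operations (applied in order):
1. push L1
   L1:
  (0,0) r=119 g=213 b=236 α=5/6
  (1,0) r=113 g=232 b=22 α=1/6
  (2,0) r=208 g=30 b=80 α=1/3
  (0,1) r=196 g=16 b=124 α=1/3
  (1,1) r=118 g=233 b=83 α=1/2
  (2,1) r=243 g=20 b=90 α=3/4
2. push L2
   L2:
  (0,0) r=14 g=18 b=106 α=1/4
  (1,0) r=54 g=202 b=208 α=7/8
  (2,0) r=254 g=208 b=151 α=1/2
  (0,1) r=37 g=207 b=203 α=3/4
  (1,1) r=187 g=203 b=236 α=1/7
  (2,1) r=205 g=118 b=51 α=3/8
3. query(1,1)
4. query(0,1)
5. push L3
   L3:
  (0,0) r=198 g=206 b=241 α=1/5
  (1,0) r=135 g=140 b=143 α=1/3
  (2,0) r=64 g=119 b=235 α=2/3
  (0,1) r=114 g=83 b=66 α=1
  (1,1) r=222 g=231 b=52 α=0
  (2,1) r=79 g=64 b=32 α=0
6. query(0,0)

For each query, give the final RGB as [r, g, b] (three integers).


query (1,1) [L1,L2] — begin 0,0,0
after L1 α=1/2: [59, 233/2, 83/2]
after L2 α=1/7: [541/7, 902/7, 485/7]
rounded: [77, 129, 69]

at x=0,y=1 over L1,L2:
+L1 (α=1/3) → [196/3, 16/3, 124/3]
+L2 (α=3/4) → [529/12, 1879/12, 1951/12]
rounded: [44, 157, 163]

(0,0) stack=L1,L2,L3; from [0,0,0]:
L1 α=5/6: [595/6, 355/2, 590/3]
L2 α=1/4: [623/8, 1101/8, 174]
L3 α=1/5: [1019/10, 1513/10, 937/5]
→ [102, 151, 187]


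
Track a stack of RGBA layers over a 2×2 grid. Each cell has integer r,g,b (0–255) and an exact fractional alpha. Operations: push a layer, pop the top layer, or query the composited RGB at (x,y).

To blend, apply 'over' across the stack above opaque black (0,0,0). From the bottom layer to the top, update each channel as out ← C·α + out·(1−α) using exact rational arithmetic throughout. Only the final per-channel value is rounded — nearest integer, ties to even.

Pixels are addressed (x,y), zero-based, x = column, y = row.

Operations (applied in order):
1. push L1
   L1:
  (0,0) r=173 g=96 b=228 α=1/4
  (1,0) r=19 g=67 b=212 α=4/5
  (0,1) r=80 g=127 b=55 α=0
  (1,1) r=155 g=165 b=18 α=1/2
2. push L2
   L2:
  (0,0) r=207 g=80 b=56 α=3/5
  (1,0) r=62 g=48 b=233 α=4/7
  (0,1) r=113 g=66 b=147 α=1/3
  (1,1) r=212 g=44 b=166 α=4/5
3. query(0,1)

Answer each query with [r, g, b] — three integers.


at x=0,y=1 over L1,L2:
L1 α=0: [0, 0, 0]
L2 α=1/3: [113/3, 22, 49]
rounded: [38, 22, 49]


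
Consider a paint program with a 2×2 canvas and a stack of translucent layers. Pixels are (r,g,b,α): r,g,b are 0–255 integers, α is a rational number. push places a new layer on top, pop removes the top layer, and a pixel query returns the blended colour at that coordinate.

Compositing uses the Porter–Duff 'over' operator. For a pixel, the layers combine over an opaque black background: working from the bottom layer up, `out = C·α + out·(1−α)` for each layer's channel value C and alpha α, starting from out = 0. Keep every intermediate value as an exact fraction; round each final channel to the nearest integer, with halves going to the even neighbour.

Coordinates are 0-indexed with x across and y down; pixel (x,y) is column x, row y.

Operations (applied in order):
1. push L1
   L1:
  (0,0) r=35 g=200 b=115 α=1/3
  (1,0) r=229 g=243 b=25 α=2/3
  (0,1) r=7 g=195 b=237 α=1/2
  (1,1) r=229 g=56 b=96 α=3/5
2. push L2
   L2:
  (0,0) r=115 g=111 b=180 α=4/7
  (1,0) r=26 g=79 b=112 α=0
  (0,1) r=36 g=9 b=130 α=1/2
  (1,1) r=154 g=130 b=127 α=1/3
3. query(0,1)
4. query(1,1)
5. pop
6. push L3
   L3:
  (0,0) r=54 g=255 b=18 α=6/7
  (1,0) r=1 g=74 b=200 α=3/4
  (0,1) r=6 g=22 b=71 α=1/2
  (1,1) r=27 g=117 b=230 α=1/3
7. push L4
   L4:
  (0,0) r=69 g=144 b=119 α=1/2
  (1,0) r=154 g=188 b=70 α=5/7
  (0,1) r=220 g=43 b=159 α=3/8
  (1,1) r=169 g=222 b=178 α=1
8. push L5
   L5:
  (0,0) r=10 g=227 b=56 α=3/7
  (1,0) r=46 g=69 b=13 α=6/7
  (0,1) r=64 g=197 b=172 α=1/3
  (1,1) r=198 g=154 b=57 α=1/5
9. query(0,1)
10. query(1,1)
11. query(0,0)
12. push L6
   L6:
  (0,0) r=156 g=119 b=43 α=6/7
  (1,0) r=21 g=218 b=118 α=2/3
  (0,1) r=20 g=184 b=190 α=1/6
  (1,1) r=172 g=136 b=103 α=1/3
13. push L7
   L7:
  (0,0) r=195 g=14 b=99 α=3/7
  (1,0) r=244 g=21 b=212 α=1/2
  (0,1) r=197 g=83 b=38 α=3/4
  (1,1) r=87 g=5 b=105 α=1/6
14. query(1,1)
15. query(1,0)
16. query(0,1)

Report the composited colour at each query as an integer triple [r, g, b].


at x=0,y=1 over L1,L2:
after L1 α=1/2: [7/2, 195/2, 237/2]
after L2 α=1/2: [79/4, 213/4, 497/4]
= [20, 53, 124]

(1,1) stack=L1,L2; from [0,0,0]:
+L1 (α=3/5) → [687/5, 168/5, 288/5]
+L2 (α=1/3) → [2144/15, 986/15, 1211/15]
rounded: [143, 66, 81]

(0,1) stack=L1,L3,L4,L5; from [0,0,0]:
after L1 α=1/2: [7/2, 195/2, 237/2]
after L3 α=1/2: [19/4, 239/4, 379/4]
after L4 α=3/8: [2735/32, 1711/32, 3803/32]
after L5 α=1/3: [1253/16, 1621/16, 2185/16]
rounded: [78, 101, 137]

(1,1) stack=L1,L3,L4,L5; from [0,0,0]:
L1 α=3/5: [687/5, 168/5, 288/5]
L3 α=1/3: [503/5, 307/5, 1726/15]
L4 α=1: [169, 222, 178]
L5 α=1/5: [874/5, 1042/5, 769/5]
→ [175, 208, 154]

query (0,0) [L1,L3,L4,L5] — begin 0,0,0
+L1 (α=1/3) → [35/3, 200/3, 115/3]
+L3 (α=6/7) → [1007/21, 4790/21, 439/21]
+L4 (α=1/2) → [1228/21, 3907/21, 1469/21]
+L5 (α=3/7) → [5542/147, 29929/147, 9404/147]
rounded: [38, 204, 64]

at x=1,y=1 over L1,L3,L4,L5,L6,L7:
after L1 α=3/5: [687/5, 168/5, 288/5]
after L3 α=1/3: [503/5, 307/5, 1726/15]
after L4 α=1: [169, 222, 178]
after L5 α=1/5: [874/5, 1042/5, 769/5]
after L6 α=1/3: [2608/15, 2764/15, 2053/15]
after L7 α=1/6: [2869/18, 2779/18, 1184/9]
rounded: [159, 154, 132]

at x=1,y=0 over L1,L3,L4,L5,L6,L7:
+L1 (α=2/3) → [458/3, 162, 50/3]
+L3 (α=3/4) → [467/12, 96, 925/6]
+L4 (α=5/7) → [5087/42, 1132/7, 1975/21]
+L5 (α=6/7) → [16679/294, 4030/49, 3613/147]
+L6 (α=2/3) → [29027/882, 25394/147, 38305/441]
+L7 (α=1/2) → [244235/1764, 28481/294, 131797/882]
→ [138, 97, 149]

query (0,1) [L1,L3,L4,L5,L6,L7] — begin 0,0,0
+L1 (α=1/2) → [7/2, 195/2, 237/2]
+L3 (α=1/2) → [19/4, 239/4, 379/4]
+L4 (α=3/8) → [2735/32, 1711/32, 3803/32]
+L5 (α=1/3) → [1253/16, 1621/16, 2185/16]
+L6 (α=1/6) → [2195/32, 3683/32, 4655/32]
+L7 (α=3/4) → [21107/128, 11651/128, 8303/128]
→ [165, 91, 65]


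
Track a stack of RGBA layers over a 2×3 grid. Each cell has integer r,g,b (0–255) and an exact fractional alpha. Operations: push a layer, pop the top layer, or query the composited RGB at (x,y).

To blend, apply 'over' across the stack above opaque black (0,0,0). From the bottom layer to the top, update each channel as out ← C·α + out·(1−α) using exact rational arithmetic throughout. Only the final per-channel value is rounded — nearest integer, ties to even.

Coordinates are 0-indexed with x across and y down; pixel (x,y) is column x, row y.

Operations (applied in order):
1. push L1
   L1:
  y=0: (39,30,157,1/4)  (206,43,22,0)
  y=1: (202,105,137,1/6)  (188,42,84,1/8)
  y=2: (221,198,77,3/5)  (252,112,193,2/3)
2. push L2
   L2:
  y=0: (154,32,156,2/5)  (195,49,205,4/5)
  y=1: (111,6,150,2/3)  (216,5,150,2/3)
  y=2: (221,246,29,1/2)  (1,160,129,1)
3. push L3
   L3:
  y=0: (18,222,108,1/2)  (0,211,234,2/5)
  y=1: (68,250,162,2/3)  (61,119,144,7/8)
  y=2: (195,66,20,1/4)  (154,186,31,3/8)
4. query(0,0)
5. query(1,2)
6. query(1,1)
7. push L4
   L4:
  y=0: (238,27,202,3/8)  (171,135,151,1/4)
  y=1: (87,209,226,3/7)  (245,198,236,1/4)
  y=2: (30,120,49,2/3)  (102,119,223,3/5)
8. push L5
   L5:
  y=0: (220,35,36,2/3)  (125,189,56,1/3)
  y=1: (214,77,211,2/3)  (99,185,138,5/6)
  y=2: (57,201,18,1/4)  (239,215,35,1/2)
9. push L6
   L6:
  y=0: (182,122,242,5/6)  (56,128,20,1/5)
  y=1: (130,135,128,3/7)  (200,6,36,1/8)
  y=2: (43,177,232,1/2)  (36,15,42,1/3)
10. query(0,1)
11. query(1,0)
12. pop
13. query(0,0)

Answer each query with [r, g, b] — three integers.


(0,0) stack=L1,L2,L3; from [0,0,0]:
L1 α=1/4: [39/4, 15/2, 157/4]
L2 α=2/5: [1349/20, 173/10, 1719/20]
L3 α=1/2: [1709/40, 2393/20, 3879/40]
= [43, 120, 97]

(1,2) stack=L1,L2,L3; from [0,0,0]:
+L1 (α=2/3) → [168, 224/3, 386/3]
+L2 (α=1) → [1, 160, 129]
+L3 (α=3/8) → [467/8, 679/4, 369/4]
= [58, 170, 92]

(1,1) stack=L1,L2,L3; from [0,0,0]:
after L1 α=1/8: [47/2, 21/4, 21/2]
after L2 α=2/3: [911/6, 61/12, 207/2]
after L3 α=7/8: [3473/48, 10057/96, 2223/16]
rounded: [72, 105, 139]

query (0,1) [L1,L2,L3,L4,L5,L6] — begin 0,0,0
L1 α=1/6: [101/3, 35/2, 137/6]
L2 α=2/3: [767/9, 59/6, 1937/18]
L3 α=2/3: [1991/27, 3059/18, 7769/54]
L4 α=3/7: [15011/189, 11761/63, 33844/189]
L5 α=2/3: [95903/567, 21463/189, 113602/567]
L6 α=3/7: [604742/3969, 162397/1323, 672136/3969]
= [152, 123, 169]

at x=1,y=0 over L1,L2,L3,L4,L5,L6:
+L1 (α=0) → [0, 0, 0]
+L2 (α=4/5) → [156, 196/5, 164]
+L3 (α=2/5) → [468/5, 2698/25, 192]
+L4 (α=1/4) → [2259/20, 11469/100, 727/4]
+L5 (α=1/3) → [3509/30, 6973/50, 839/6]
+L6 (α=1/5) → [7858/75, 17146/125, 1738/15]
→ [105, 137, 116]

query (0,0) [L1,L2,L3,L4,L5] — begin 0,0,0
+L1 (α=1/4) → [39/4, 15/2, 157/4]
+L2 (α=2/5) → [1349/20, 173/10, 1719/20]
+L3 (α=1/2) → [1709/40, 2393/20, 3879/40]
+L4 (α=3/8) → [7421/64, 2717/32, 8727/64]
+L5 (α=2/3) → [35581/192, 4957/96, 4445/64]
rounded: [185, 52, 69]


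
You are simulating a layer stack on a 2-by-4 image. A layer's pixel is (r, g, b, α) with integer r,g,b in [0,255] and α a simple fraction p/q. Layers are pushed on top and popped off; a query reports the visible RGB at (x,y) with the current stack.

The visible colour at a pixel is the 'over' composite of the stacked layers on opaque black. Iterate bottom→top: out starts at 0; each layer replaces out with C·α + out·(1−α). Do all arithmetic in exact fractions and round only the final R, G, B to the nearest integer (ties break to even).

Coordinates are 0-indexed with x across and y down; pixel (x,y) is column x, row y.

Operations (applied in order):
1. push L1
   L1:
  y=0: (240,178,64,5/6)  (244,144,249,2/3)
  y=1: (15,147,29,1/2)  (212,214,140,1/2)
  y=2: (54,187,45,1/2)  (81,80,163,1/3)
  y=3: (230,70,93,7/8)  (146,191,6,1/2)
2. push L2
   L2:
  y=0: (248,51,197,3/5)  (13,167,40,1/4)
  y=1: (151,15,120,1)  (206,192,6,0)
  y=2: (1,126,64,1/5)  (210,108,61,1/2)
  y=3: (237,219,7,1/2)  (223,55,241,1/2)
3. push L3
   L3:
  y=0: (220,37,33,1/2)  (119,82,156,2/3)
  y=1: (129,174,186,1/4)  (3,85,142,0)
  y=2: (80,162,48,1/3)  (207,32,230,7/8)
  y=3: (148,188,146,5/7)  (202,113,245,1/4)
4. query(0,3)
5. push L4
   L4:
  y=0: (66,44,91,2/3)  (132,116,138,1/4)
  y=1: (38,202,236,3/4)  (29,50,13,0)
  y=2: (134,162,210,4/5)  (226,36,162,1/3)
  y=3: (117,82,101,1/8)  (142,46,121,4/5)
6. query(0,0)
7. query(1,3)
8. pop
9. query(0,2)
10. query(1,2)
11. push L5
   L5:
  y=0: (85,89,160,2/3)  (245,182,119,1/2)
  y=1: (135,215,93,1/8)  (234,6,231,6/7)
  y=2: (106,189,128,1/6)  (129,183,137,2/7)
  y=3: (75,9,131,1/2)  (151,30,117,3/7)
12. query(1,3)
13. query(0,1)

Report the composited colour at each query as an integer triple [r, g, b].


at x=0,y=3 over L1,L2,L3:
L1 α=7/8: [805/4, 245/4, 651/8]
L2 α=1/2: [1753/8, 1121/8, 707/16]
L3 α=5/7: [4713/28, 4881/28, 6547/56]
rounded: [168, 174, 117]

(0,0) stack=L1,L2,L3,L4; from [0,0,0]:
after L1 α=5/6: [200, 445/3, 160/3]
after L2 α=3/5: [1144/5, 1349/15, 2093/15]
after L3 α=1/2: [1122/5, 952/15, 1294/15]
after L4 α=2/3: [594/5, 2272/45, 4024/45]
rounded: [119, 50, 89]

query (1,3) [L1,L2,L3,L4] — begin 0,0,0
L1 α=1/2: [73, 191/2, 3]
L2 α=1/2: [148, 301/4, 122]
L3 α=1/4: [323/2, 1355/16, 611/4]
L4 α=4/5: [1459/10, 4299/80, 2547/20]
rounded: [146, 54, 127]

at x=0,y=2 over L1,L2,L3:
L1 α=1/2: [27, 187/2, 45/2]
L2 α=1/5: [109/5, 100, 154/5]
L3 α=1/3: [206/5, 362/3, 548/15]
rounded: [41, 121, 37]

at x=1,y=2 over L1,L2,L3:
L1 α=1/3: [27, 80/3, 163/3]
L2 α=1/2: [237/2, 202/3, 173/3]
L3 α=7/8: [3135/16, 437/12, 5003/24]
= [196, 36, 208]

(1,3) stack=L1,L2,L3,L5; from [0,0,0]:
after L1 α=1/2: [73, 191/2, 3]
after L2 α=1/2: [148, 301/4, 122]
after L3 α=1/4: [323/2, 1355/16, 611/4]
after L5 α=3/7: [157, 245/4, 962/7]
→ [157, 61, 137]

at x=0,y=1 over L1,L2,L3,L5:
after L1 α=1/2: [15/2, 147/2, 29/2]
after L2 α=1: [151, 15, 120]
after L3 α=1/4: [291/2, 219/4, 273/2]
after L5 α=1/8: [2307/16, 2393/32, 2097/16]
= [144, 75, 131]


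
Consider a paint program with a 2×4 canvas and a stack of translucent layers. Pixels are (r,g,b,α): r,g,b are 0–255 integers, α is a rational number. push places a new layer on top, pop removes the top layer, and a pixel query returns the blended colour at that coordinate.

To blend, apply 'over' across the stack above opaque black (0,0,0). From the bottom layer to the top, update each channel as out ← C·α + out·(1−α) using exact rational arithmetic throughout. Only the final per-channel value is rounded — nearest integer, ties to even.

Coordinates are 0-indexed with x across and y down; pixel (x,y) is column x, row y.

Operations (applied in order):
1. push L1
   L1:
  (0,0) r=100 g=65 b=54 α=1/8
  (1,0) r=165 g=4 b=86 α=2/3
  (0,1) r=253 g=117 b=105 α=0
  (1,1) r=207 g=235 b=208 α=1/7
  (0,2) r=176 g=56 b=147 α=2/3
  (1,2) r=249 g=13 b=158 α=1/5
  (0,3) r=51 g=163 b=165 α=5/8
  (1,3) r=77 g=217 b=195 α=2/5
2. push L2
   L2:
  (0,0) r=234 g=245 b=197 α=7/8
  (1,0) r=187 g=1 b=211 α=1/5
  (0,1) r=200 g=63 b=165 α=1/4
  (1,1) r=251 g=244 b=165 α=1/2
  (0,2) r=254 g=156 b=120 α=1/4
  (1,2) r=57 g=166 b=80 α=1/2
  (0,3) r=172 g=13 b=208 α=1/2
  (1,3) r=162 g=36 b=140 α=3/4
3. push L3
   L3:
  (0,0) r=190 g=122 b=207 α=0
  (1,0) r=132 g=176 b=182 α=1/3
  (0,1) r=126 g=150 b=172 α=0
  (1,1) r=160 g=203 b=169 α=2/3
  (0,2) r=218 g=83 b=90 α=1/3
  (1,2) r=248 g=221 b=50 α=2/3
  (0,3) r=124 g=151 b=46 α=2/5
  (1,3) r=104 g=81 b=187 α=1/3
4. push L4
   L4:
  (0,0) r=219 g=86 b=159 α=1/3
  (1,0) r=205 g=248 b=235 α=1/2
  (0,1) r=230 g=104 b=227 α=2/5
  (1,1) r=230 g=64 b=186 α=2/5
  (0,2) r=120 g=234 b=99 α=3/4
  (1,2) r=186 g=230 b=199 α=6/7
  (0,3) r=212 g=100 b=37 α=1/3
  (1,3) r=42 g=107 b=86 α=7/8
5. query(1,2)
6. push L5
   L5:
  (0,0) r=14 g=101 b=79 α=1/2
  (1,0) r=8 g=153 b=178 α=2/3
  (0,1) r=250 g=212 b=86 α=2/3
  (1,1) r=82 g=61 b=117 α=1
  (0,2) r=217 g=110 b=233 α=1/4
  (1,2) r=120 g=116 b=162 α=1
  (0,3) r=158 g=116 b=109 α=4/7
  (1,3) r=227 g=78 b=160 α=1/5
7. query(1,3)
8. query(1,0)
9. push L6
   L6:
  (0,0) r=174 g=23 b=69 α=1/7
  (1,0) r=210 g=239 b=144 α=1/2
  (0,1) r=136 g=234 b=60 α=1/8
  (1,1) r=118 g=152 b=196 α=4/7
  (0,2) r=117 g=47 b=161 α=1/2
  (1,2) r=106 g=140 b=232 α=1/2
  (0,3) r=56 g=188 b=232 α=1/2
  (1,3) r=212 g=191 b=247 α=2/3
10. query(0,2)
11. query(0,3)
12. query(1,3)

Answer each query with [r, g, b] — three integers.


at x=1,y=2 over L1,L2,L3,L4:
after L1 α=1/5: [249/5, 13/5, 158/5]
after L2 α=1/2: [267/5, 843/10, 279/5]
after L3 α=2/3: [2747/15, 5263/30, 779/15]
after L4 α=6/7: [19487/105, 46663/210, 18689/105]
→ [186, 222, 178]

(1,3) stack=L1,L2,L3,L4,L5; from [0,0,0]:
L1 α=2/5: [154/5, 434/5, 78]
L2 α=3/4: [646/5, 487/10, 249/2]
L3 α=1/3: [604/5, 892/15, 436/3]
L4 α=7/8: [1037/20, 12127/120, 1121/12]
L5 α=1/5: [2172/25, 14467/150, 1601/15]
→ [87, 96, 107]

(1,0) stack=L1,L2,L3,L4,L5; from [0,0,0]:
L1 α=2/3: [110, 8/3, 172/3]
L2 α=1/5: [627/5, 7/3, 1321/15]
L3 α=1/3: [638/5, 542/9, 5372/45]
L4 α=1/2: [1663/10, 1387/9, 15947/90]
L5 α=2/3: [1823/30, 4141/27, 47987/270]
→ [61, 153, 178]

(0,2) stack=L1,L2,L3,L4,L5,L6; from [0,0,0]:
after L1 α=2/3: [352/3, 112/3, 98]
after L2 α=1/4: [303/2, 67, 207/2]
after L3 α=1/3: [521/3, 217/3, 99]
after L4 α=3/4: [1601/12, 2323/12, 99]
after L5 α=1/4: [2469/16, 2763/16, 265/2]
after L6 α=1/2: [4341/32, 3515/32, 587/4]
→ [136, 110, 147]

query (0,3) [L1,L2,L3,L4,L5,L6] — begin 0,0,0
after L1 α=5/8: [255/8, 815/8, 825/8]
after L2 α=1/2: [1631/16, 919/16, 2489/16]
after L3 α=2/5: [8861/80, 7589/80, 8939/80]
after L4 α=1/3: [17341/120, 3863/40, 3473/40]
after L5 α=4/7: [42621/280, 4307/40, 27859/280]
after L6 α=1/2: [58301/560, 11827/80, 92819/560]
= [104, 148, 166]

query (1,3) [L1,L2,L3,L4,L5,L6] — begin 0,0,0
after L1 α=2/5: [154/5, 434/5, 78]
after L2 α=3/4: [646/5, 487/10, 249/2]
after L3 α=1/3: [604/5, 892/15, 436/3]
after L4 α=7/8: [1037/20, 12127/120, 1121/12]
after L5 α=1/5: [2172/25, 14467/150, 1601/15]
after L6 α=2/3: [12772/75, 71767/450, 9011/45]
= [170, 159, 200]


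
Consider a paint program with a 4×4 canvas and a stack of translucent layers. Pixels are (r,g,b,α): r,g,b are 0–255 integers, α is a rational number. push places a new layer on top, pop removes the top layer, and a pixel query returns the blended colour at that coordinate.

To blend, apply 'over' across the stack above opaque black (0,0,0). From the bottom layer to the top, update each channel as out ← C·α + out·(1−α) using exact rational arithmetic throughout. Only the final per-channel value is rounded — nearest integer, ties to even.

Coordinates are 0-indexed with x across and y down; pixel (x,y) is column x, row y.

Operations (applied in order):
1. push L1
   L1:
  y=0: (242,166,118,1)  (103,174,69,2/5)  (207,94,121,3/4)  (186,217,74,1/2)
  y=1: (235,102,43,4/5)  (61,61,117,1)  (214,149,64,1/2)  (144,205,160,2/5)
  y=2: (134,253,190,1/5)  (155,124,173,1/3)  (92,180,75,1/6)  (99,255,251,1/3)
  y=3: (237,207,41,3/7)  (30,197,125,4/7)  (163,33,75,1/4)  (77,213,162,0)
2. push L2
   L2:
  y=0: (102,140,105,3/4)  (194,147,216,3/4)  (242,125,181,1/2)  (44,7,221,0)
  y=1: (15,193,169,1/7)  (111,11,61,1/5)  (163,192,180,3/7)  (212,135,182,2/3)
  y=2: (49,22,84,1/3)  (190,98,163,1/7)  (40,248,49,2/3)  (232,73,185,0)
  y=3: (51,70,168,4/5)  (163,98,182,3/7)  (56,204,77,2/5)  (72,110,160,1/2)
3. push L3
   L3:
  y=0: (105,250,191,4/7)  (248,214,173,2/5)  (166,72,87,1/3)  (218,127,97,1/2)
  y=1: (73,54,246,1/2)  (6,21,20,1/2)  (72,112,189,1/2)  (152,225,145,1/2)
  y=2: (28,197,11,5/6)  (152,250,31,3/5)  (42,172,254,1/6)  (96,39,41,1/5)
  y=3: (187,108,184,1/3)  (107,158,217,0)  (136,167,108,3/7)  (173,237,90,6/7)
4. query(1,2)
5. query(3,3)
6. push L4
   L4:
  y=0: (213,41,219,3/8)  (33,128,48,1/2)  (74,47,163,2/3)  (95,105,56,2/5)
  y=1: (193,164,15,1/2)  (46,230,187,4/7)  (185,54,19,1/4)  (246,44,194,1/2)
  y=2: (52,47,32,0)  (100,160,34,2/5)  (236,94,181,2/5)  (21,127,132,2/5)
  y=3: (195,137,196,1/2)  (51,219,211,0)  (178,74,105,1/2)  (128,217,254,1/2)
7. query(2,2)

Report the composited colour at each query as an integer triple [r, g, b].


at x=1,y=2 over L1,L2,L3:
+L1 (α=1/3) → [155/3, 124/3, 173/3]
+L2 (α=1/7) → [500/7, 346/7, 509/7]
+L3 (α=3/5) → [4192/35, 5942/35, 1669/35]
= [120, 170, 48]

(3,3) stack=L1,L2,L3; from [0,0,0]:
after L1 α=0: [0, 0, 0]
after L2 α=1/2: [36, 55, 80]
after L3 α=6/7: [1074/7, 211, 620/7]
= [153, 211, 89]

at x=2,y=2 over L1,L2,L3,L4:
after L1 α=1/6: [46/3, 30, 25/2]
after L2 α=2/3: [286/9, 526/3, 221/6]
after L3 α=1/6: [904/27, 1573/9, 2629/36]
after L4 α=2/5: [5152/45, 2137/15, 6973/60]
= [114, 142, 116]


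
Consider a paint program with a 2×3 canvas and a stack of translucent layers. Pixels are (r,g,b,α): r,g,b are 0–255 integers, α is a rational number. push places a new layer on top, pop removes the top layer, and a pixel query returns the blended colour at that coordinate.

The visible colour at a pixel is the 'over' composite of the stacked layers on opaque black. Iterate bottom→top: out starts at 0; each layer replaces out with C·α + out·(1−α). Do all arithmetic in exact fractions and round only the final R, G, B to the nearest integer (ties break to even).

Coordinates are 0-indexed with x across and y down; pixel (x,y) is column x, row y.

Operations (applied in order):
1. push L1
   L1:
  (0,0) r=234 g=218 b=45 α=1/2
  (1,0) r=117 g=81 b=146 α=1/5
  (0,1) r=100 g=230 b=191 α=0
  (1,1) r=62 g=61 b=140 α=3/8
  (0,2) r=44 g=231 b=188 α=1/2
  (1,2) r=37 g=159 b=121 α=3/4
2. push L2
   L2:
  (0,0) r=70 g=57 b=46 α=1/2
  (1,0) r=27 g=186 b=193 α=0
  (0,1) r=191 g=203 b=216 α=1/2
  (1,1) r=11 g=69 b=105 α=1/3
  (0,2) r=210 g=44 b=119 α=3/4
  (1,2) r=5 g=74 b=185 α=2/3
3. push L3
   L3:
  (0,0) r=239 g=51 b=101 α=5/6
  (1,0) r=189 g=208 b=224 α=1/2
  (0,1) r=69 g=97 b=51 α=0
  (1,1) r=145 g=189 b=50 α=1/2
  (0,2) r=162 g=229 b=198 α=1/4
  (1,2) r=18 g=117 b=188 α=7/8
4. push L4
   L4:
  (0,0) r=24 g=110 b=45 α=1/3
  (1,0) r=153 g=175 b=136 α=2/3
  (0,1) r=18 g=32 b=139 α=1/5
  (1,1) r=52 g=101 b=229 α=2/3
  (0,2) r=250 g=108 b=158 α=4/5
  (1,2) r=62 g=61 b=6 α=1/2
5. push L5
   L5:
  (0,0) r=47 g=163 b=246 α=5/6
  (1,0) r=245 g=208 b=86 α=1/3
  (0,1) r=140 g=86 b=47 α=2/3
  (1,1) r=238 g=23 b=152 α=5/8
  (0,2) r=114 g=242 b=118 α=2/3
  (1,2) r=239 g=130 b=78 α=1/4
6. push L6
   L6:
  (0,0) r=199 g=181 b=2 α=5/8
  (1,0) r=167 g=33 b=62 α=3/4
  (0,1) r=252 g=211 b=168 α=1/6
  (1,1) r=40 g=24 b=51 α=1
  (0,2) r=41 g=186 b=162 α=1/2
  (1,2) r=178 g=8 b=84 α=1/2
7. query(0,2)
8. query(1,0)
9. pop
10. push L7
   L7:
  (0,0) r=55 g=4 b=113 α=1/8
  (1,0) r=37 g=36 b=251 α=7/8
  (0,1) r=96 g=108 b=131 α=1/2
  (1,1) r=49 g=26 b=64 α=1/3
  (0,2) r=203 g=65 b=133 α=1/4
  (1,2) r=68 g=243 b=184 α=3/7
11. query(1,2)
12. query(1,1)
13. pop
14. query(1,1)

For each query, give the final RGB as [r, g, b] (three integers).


at x=0,y=2 over L1,L2,L3,L4,L5,L6:
after L1 α=1/2: [22, 231/2, 94]
after L2 α=3/4: [163, 495/8, 451/4]
after L3 α=1/4: [651/4, 3317/32, 2145/16]
after L4 α=4/5: [4651/20, 17141/160, 12257/80]
after L5 α=2/3: [9211/60, 31527/160, 10379/80]
after L6 α=1/2: [11671/120, 61287/320, 23339/160]
rounded: [97, 192, 146]

at x=1,y=0 over L1,L2,L3,L4,L5,L6:
L1 α=1/5: [117/5, 81/5, 146/5]
L2 α=0: [117/5, 81/5, 146/5]
L3 α=1/2: [531/5, 1121/10, 633/5]
L4 α=2/3: [687/5, 4621/30, 1993/15]
L5 α=1/3: [2599/15, 7741/45, 5276/45]
L6 α=3/4: [5057/30, 3049/45, 6823/90]
→ [169, 68, 76]

at x=1,y=2 over L1,L2,L3,L4,L5,L7:
+L1 (α=3/4) → [111/4, 477/4, 363/4]
+L2 (α=2/3) → [151/12, 1069/12, 1843/12]
+L3 (α=7/8) → [1663/96, 10897/96, 17635/96]
+L4 (α=1/2) → [7615/192, 16753/192, 18211/192]
+L5 (α=1/4) → [22911/256, 25073/256, 23203/256]
+L7 (α=3/7) → [35967/448, 10247/64, 58531/448]
rounded: [80, 160, 131]

(1,1) stack=L1,L2,L3,L4,L5,L7; from [0,0,0]:
L1 α=3/8: [93/4, 183/8, 105/2]
L2 α=1/3: [115/6, 153/4, 70]
L3 α=1/2: [985/12, 909/8, 60]
L4 α=2/3: [2233/36, 2525/24, 518/3]
L5 α=5/8: [16513/96, 3445/64, 639/4]
L7 α=1/3: [18865/144, 4277/96, 767/6]
= [131, 45, 128]

query (1,1) [L1,L2,L3,L4,L5] — begin 0,0,0
after L1 α=3/8: [93/4, 183/8, 105/2]
after L2 α=1/3: [115/6, 153/4, 70]
after L3 α=1/2: [985/12, 909/8, 60]
after L4 α=2/3: [2233/36, 2525/24, 518/3]
after L5 α=5/8: [16513/96, 3445/64, 639/4]
rounded: [172, 54, 160]


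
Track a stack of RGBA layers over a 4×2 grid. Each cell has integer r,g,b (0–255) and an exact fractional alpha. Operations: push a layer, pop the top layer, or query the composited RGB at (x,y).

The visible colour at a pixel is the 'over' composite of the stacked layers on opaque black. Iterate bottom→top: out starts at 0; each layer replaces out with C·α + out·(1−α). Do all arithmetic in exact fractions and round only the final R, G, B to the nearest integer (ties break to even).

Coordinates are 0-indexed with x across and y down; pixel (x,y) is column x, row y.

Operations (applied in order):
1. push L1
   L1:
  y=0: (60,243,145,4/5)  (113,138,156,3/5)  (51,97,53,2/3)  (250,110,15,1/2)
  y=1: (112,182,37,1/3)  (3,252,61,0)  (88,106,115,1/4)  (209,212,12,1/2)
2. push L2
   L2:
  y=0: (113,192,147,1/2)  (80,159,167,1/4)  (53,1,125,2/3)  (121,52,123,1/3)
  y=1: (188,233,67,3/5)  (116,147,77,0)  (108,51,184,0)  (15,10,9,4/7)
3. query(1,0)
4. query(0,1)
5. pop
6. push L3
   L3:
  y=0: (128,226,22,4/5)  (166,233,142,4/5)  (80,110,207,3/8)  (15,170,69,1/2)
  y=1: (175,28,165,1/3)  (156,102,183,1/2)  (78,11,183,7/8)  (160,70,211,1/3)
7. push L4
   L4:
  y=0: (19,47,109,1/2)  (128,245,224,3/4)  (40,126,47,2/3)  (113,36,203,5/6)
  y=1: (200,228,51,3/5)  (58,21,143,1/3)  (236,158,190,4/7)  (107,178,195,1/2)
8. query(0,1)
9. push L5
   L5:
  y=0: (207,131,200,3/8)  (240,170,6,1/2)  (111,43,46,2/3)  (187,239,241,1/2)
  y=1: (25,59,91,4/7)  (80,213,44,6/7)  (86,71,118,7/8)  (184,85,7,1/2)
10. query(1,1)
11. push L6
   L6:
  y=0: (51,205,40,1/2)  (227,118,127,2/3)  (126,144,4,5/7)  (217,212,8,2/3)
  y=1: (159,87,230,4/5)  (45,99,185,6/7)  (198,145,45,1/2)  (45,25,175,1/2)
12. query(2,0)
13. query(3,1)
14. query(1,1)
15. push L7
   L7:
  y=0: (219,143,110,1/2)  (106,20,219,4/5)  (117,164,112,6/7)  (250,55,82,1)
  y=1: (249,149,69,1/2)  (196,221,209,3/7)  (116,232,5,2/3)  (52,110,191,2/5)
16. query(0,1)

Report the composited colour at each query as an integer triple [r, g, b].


at x=1,y=0 over L1,L2:
after L1 α=3/5: [339/5, 414/5, 468/5]
after L2 α=1/4: [1417/20, 2037/20, 2239/20]
rounded: [71, 102, 112]

(0,1) stack=L1,L2; from [0,0,0]:
L1 α=1/3: [112/3, 182/3, 37/3]
L2 α=3/5: [1916/15, 2461/15, 677/15]
→ [128, 164, 45]

(0,1) stack=L1,L3,L4; from [0,0,0]:
+L1 (α=1/3) → [112/3, 182/3, 37/3]
+L3 (α=1/3) → [749/9, 448/9, 569/9]
+L4 (α=3/5) → [6898/45, 7052/45, 503/9]
→ [153, 157, 56]

query (1,1) [L1,L3,L4,L5] — begin 0,0,0
after L1 α=0: [0, 0, 0]
after L3 α=1/2: [78, 51, 183/2]
after L4 α=1/3: [214/3, 41, 326/3]
after L5 α=6/7: [1654/21, 1319/7, 1118/21]
→ [79, 188, 53]

(2,0) stack=L1,L3,L4,L5,L6; from [0,0,0]:
L1 α=2/3: [34, 194/3, 106/3]
L3 α=3/8: [205/4, 245/3, 2393/24]
L4 α=2/3: [175/4, 1001/9, 4649/72]
L5 α=2/3: [1063/12, 1775/27, 11273/216]
L6 α=5/7: [4843/42, 22990/189, 1919/108]
rounded: [115, 122, 18]

(3,1) stack=L1,L3,L4,L5,L6; from [0,0,0]:
+L1 (α=1/2) → [209/2, 106, 6]
+L3 (α=1/3) → [123, 94, 223/3]
+L4 (α=1/2) → [115, 136, 404/3]
+L5 (α=1/2) → [299/2, 221/2, 425/6]
+L6 (α=1/2) → [389/4, 271/4, 1475/12]
rounded: [97, 68, 123]

at x=1,y=1 over L1,L3,L4,L5,L6:
L1 α=0: [0, 0, 0]
L3 α=1/2: [78, 51, 183/2]
L4 α=1/3: [214/3, 41, 326/3]
L5 α=6/7: [1654/21, 1319/7, 1118/21]
L6 α=6/7: [7324/147, 5477/49, 24428/147]
→ [50, 112, 166]

query (0,1) [L1,L3,L4,L5,L6,L7] — begin 0,0,0
L1 α=1/3: [112/3, 182/3, 37/3]
L3 α=1/3: [749/9, 448/9, 569/9]
L4 α=3/5: [6898/45, 7052/45, 503/9]
L5 α=4/7: [8398/105, 10592/105, 1595/21]
L6 α=4/5: [75178/525, 47132/525, 4183/21]
L7 α=1/2: [205903/1050, 125357/1050, 2816/21]
→ [196, 119, 134]


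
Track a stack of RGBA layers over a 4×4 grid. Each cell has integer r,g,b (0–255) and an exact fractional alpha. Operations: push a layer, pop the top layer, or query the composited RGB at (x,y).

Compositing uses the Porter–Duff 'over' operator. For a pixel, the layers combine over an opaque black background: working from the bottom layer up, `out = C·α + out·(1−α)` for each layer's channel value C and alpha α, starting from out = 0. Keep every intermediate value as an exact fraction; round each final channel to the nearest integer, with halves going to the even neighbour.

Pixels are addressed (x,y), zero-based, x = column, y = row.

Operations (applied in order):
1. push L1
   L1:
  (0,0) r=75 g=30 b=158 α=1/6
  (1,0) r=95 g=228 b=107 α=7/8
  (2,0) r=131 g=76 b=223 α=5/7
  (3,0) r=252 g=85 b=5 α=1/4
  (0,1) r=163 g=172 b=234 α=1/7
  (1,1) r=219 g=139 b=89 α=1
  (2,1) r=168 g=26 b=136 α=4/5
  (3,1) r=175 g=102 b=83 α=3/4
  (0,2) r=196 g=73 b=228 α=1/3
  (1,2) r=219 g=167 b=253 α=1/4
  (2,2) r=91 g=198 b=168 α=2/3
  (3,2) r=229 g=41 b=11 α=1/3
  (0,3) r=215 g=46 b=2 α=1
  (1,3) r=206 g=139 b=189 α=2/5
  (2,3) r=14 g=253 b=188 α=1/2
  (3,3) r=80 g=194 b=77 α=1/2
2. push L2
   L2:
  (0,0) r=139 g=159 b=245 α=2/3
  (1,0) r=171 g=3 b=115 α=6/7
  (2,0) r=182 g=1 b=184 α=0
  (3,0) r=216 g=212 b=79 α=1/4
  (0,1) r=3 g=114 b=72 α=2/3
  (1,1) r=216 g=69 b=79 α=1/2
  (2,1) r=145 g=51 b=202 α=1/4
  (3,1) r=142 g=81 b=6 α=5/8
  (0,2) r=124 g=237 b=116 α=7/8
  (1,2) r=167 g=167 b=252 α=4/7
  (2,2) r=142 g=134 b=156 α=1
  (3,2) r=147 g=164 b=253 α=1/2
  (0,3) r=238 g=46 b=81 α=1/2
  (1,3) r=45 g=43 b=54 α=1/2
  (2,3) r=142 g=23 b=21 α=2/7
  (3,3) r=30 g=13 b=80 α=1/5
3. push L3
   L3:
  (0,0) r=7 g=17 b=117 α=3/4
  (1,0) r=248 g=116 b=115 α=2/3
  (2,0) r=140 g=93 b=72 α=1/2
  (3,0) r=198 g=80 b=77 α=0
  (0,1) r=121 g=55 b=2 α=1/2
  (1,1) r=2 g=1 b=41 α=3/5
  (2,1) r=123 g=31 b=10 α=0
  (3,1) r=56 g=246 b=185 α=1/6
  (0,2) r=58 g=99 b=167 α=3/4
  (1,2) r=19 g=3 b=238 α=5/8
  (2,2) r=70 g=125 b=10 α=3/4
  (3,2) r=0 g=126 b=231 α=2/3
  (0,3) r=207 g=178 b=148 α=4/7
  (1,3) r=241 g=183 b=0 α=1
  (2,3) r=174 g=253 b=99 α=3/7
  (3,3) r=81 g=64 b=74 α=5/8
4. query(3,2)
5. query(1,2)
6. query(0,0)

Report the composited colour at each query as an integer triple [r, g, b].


query (3,2) [L1,L2,L3] — begin 0,0,0
+L1 (α=1/3) → [229/3, 41/3, 11/3]
+L2 (α=1/2) → [335/3, 533/6, 385/3]
+L3 (α=2/3) → [335/9, 2045/18, 1771/9]
→ [37, 114, 197]

(1,2) stack=L1,L2,L3; from [0,0,0]:
after L1 α=1/4: [219/4, 167/4, 253/4]
after L2 α=4/7: [3329/28, 3173/28, 4791/28]
after L3 α=5/8: [12647/224, 9939/224, 47693/224]
→ [56, 44, 213]

at x=0,y=0 over L1,L2,L3:
+L1 (α=1/6) → [25/2, 5, 79/3]
+L2 (α=2/3) → [581/6, 323/3, 1549/9]
+L3 (α=3/4) → [707/24, 119/3, 1177/9]
rounded: [29, 40, 131]
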